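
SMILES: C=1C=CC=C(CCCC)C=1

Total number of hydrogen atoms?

Hydrogens are implicit in SMILES; fill each atom to its normal valence:
  5 × C (aromatic): 1 H each → 5
  3 × C: 2 H each → 6
  1 × C: 3 H
  1 × C (aromatic): no H
  Total hydrogens = 14.

14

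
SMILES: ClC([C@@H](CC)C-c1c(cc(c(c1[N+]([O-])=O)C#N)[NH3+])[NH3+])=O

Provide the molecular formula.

[C12H15ClN4O3]2+

Heavy atoms from the SMILES: 12 C, 1 Cl, 4 N, 3 O.
Implicit hydrogens by atom environment:
  5 × C (aromatic): no H
  2 × C: 2 H each → 4
  2 × C: no H
  2 × N (charge +1): 3 H each → 6
  2 × O: no H
  1 × C: 3 H
  1 × C (aromatic): 1 H
  1 × C: 1 H
  1 × Cl: no H
  1 × N (charge +1): no H
  1 × N: no H
  1 × O (charge -1): no H
  Total hydrogens = 15.
Net charge +2.
Molecular formula: [C12H15ClN4O3]2+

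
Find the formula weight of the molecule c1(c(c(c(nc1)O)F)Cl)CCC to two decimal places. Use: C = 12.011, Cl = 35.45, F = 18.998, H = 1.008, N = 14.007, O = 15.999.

Molecular formula: C8H9ClFNO.
M = 8×12.011 + 1×35.45 + 1×18.998 + 9×1.008 + 1×14.007 + 1×15.999 = 189.61 g/mol.

189.61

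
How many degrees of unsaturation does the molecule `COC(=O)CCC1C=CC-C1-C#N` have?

5

Molecular formula from the SMILES: C10H13NO2.
DoU = (2C + 2 + N − H − X)/2 = (2·10 + 2 + 1 − 13 − 0)/2 = 10/2 = 5.
(Structurally: 1 ring(s) + 4 π bond(s) = 5.)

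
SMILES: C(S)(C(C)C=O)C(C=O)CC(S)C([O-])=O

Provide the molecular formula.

Heavy atoms from the SMILES: 9 C, 4 O, 2 S.
Implicit hydrogens by atom environment:
  6 × C: 1 H each → 6
  3 × O: no H
  2 × S: 1 H each → 2
  1 × C: 3 H
  1 × C: 2 H
  1 × C: no H
  1 × O (charge -1): no H
  Total hydrogens = 13.
Net charge -1.
Molecular formula: C9H13O4S2-

C9H13O4S2-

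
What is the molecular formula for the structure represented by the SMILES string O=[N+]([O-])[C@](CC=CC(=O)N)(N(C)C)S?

Heavy atoms from the SMILES: 7 C, 3 N, 3 O, 1 S.
Implicit hydrogens by atom environment:
  2 × C: 3 H each → 6
  2 × C: 1 H each → 2
  2 × C: no H
  2 × O: no H
  1 × C: 2 H
  1 × N: 2 H
  1 × N: no H
  1 × N (charge +1): no H
  1 × O (charge -1): no H
  1 × S: 1 H
  Total hydrogens = 13.
Molecular formula: C7H13N3O3S

C7H13N3O3S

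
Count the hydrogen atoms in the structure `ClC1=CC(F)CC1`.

6

Hydrogens are implicit in SMILES; fill each atom to its normal valence:
  2 × C: 2 H each → 4
  2 × C: 1 H each → 2
  1 × C: no H
  1 × Cl: no H
  1 × F: no H
  Total hydrogens = 6.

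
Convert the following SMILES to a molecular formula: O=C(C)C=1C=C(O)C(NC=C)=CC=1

C10H11NO2

Heavy atoms from the SMILES: 10 C, 1 N, 2 O.
Implicit hydrogens by atom environment:
  3 × C (aromatic): 1 H each → 3
  3 × C (aromatic): no H
  1 × C: 3 H
  1 × C: 2 H
  1 × C: 1 H
  1 × C: no H
  1 × N: 1 H
  1 × O: 1 H
  1 × O: no H
  Total hydrogens = 11.
Molecular formula: C10H11NO2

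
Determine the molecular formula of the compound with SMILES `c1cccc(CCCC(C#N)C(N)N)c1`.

Heavy atoms from the SMILES: 12 C, 3 N.
Implicit hydrogens by atom environment:
  5 × C (aromatic): 1 H each → 5
  3 × C: 2 H each → 6
  2 × C: 1 H each → 2
  2 × N: 2 H each → 4
  1 × C: no H
  1 × C (aromatic): no H
  1 × N: no H
  Total hydrogens = 17.
Molecular formula: C12H17N3

C12H17N3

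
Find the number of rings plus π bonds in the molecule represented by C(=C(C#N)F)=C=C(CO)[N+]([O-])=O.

6

Molecular formula from the SMILES: C6H3FN2O3.
DoU = (2C + 2 + N − H − X)/2 = (2·6 + 2 + 2 − 3 − 1)/2 = 12/2 = 6.
(Structurally: 0 ring(s) + 6 π bond(s) = 6.)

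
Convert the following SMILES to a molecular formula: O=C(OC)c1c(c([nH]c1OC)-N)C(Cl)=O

Heavy atoms from the SMILES: 8 C, 1 Cl, 2 N, 4 O.
Implicit hydrogens by atom environment:
  4 × C (aromatic): no H
  4 × O: no H
  2 × C: 3 H each → 6
  2 × C: no H
  1 × Cl: no H
  1 × N: 2 H
  1 × N (aromatic): 1 H
  Total hydrogens = 9.
Molecular formula: C8H9ClN2O4

C8H9ClN2O4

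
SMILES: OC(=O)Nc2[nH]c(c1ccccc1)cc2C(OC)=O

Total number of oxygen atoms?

4

The symbol for oxygen appears 4 times in the SMILES.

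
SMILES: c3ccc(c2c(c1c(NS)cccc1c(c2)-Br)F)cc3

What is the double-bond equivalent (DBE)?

Molecular formula from the SMILES: C16H11BrFNS.
DoU = (2C + 2 + N − H − X)/2 = (2·16 + 2 + 1 − 11 − 2)/2 = 22/2 = 11.
(Structurally: 3 ring(s) + 8 π bond(s) = 11.)

11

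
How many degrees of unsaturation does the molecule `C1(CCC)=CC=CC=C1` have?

4

Molecular formula from the SMILES: C9H12.
DoU = (2C + 2 + N − H − X)/2 = (2·9 + 2 + 0 − 12 − 0)/2 = 8/2 = 4.
(Structurally: 1 ring(s) + 3 π bond(s) = 4.)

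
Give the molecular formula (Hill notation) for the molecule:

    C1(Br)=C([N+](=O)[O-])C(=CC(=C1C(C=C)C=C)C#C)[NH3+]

C13H12BrN2O2+

Heavy atoms from the SMILES: 1 Br, 13 C, 2 N, 2 O.
Implicit hydrogens by atom environment:
  5 × C (aromatic): no H
  4 × C: 1 H each → 4
  2 × C: 2 H each → 4
  1 × Br: no H
  1 × C (aromatic): 1 H
  1 × C: no H
  1 × N (charge +1): 3 H
  1 × N (charge +1): no H
  1 × O: no H
  1 × O (charge -1): no H
  Total hydrogens = 12.
Net charge +1.
Molecular formula: C13H12BrN2O2+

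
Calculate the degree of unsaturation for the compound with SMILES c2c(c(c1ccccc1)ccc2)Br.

Molecular formula from the SMILES: C12H9Br.
DoU = (2C + 2 + N − H − X)/2 = (2·12 + 2 + 0 − 9 − 1)/2 = 16/2 = 8.
(Structurally: 2 ring(s) + 6 π bond(s) = 8.)

8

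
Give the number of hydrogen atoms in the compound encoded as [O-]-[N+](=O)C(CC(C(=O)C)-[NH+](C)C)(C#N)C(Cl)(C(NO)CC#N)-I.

Hydrogens are implicit in SMILES; fill each atom to its normal valence:
  5 × C: no H
  3 × C: 3 H each → 9
  2 × C: 2 H each → 4
  2 × C: 1 H each → 2
  2 × N: no H
  2 × O: no H
  1 × Cl: no H
  1 × I: no H
  1 × N: 1 H
  1 × N (charge +1): 1 H
  1 × N (charge +1): no H
  1 × O: 1 H
  1 × O (charge -1): no H
  Total hydrogens = 18.

18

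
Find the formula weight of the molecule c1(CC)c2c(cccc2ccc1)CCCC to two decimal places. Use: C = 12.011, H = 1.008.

212.34

Molecular formula: C16H20.
M = 16×12.011 + 20×1.008 = 212.34 g/mol.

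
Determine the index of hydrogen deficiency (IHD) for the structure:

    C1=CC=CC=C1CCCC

Molecular formula from the SMILES: C10H14.
DoU = (2C + 2 + N − H − X)/2 = (2·10 + 2 + 0 − 14 − 0)/2 = 8/2 = 4.
(Structurally: 1 ring(s) + 3 π bond(s) = 4.)

4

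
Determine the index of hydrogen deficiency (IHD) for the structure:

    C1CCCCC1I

Molecular formula from the SMILES: C6H11I.
DoU = (2C + 2 + N − H − X)/2 = (2·6 + 2 + 0 − 11 − 1)/2 = 2/2 = 1.
(Structurally: 1 ring(s) + 0 π bond(s) = 1.)

1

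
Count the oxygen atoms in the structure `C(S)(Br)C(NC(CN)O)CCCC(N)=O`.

The symbol for oxygen appears 2 times in the SMILES.

2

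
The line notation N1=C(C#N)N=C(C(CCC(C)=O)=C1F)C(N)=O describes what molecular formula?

C10H9FN4O2

Heavy atoms from the SMILES: 10 C, 1 F, 4 N, 2 O.
Implicit hydrogens by atom environment:
  4 × C (aromatic): no H
  3 × C: no H
  2 × C: 2 H each → 4
  2 × N (aromatic): no H
  2 × O: no H
  1 × C: 3 H
  1 × F: no H
  1 × N: 2 H
  1 × N: no H
  Total hydrogens = 9.
Molecular formula: C10H9FN4O2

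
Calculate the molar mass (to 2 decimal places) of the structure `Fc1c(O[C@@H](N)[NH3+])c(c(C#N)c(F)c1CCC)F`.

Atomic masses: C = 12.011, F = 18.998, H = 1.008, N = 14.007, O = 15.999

260.24

Molecular formula: C11H13F3N3O+.
M = 11×12.011 + 3×18.998 + 13×1.008 + 3×14.007 + 1×15.999 = 260.24 g/mol.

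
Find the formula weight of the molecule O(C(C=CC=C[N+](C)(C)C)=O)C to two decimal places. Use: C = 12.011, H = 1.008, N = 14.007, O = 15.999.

Molecular formula: C9H16NO2+.
M = 9×12.011 + 16×1.008 + 1×14.007 + 2×15.999 = 170.23 g/mol.

170.23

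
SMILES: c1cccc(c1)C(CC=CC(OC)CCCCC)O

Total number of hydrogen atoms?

26

Hydrogens are implicit in SMILES; fill each atom to its normal valence:
  5 × C: 2 H each → 10
  5 × C (aromatic): 1 H each → 5
  4 × C: 1 H each → 4
  2 × C: 3 H each → 6
  1 × C (aromatic): no H
  1 × O: 1 H
  1 × O: no H
  Total hydrogens = 26.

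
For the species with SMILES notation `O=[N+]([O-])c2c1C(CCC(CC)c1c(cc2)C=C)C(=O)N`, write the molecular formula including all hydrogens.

Heavy atoms from the SMILES: 15 C, 2 N, 3 O.
Implicit hydrogens by atom environment:
  4 × C: 2 H each → 8
  4 × C (aromatic): no H
  3 × C: 1 H each → 3
  2 × C (aromatic): 1 H each → 2
  2 × O: no H
  1 × C: 3 H
  1 × C: no H
  1 × N: 2 H
  1 × N (charge +1): no H
  1 × O (charge -1): no H
  Total hydrogens = 18.
Molecular formula: C15H18N2O3

C15H18N2O3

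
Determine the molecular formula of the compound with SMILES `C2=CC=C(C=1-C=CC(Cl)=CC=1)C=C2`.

C12H9Cl

Heavy atoms from the SMILES: 12 C, 1 Cl.
Implicit hydrogens by atom environment:
  9 × C (aromatic): 1 H each → 9
  3 × C (aromatic): no H
  1 × Cl: no H
  Total hydrogens = 9.
Molecular formula: C12H9Cl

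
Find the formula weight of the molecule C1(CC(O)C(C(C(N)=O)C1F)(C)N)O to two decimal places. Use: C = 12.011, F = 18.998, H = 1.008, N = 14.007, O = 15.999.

206.22

Molecular formula: C8H15FN2O3.
M = 8×12.011 + 1×18.998 + 15×1.008 + 2×14.007 + 3×15.999 = 206.22 g/mol.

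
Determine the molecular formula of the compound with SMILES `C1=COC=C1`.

Heavy atoms from the SMILES: 4 C, 1 O.
Implicit hydrogens by atom environment:
  4 × C (aromatic): 1 H each → 4
  1 × O (aromatic): no H
  Total hydrogens = 4.
Molecular formula: C4H4O

C4H4O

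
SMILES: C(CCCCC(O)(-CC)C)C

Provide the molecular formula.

Heavy atoms from the SMILES: 10 C, 1 O.
Implicit hydrogens by atom environment:
  6 × C: 2 H each → 12
  3 × C: 3 H each → 9
  1 × C: no H
  1 × O: 1 H
  Total hydrogens = 22.
Molecular formula: C10H22O

C10H22O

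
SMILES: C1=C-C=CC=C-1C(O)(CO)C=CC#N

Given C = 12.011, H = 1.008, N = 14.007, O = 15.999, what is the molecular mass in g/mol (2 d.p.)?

189.21

Molecular formula: C11H11NO2.
M = 11×12.011 + 11×1.008 + 1×14.007 + 2×15.999 = 189.21 g/mol.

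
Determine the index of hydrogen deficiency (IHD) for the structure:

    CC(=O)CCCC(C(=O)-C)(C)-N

Molecular formula from the SMILES: C9H17NO2.
DoU = (2C + 2 + N − H − X)/2 = (2·9 + 2 + 1 − 17 − 0)/2 = 4/2 = 2.
(Structurally: 0 ring(s) + 2 π bond(s) = 2.)

2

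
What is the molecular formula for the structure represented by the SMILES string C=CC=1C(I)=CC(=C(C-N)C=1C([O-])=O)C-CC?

C13H15INO2-

Heavy atoms from the SMILES: 13 C, 1 I, 1 N, 2 O.
Implicit hydrogens by atom environment:
  5 × C (aromatic): no H
  4 × C: 2 H each → 8
  1 × C: 3 H
  1 × C (aromatic): 1 H
  1 × C: 1 H
  1 × C: no H
  1 × I: no H
  1 × N: 2 H
  1 × O: no H
  1 × O (charge -1): no H
  Total hydrogens = 15.
Net charge -1.
Molecular formula: C13H15INO2-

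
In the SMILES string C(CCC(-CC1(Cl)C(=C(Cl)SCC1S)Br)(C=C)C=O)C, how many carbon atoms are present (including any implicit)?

14

The symbol for carbon appears 14 times in the SMILES. (Cl is a single chlorine, not C + l.)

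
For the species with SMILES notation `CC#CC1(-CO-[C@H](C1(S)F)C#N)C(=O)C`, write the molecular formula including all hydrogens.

Heavy atoms from the SMILES: 10 C, 1 F, 1 N, 2 O, 1 S.
Implicit hydrogens by atom environment:
  6 × C: no H
  2 × C: 3 H each → 6
  2 × O: no H
  1 × C: 2 H
  1 × C: 1 H
  1 × F: no H
  1 × N: no H
  1 × S: 1 H
  Total hydrogens = 10.
Molecular formula: C10H10FNO2S

C10H10FNO2S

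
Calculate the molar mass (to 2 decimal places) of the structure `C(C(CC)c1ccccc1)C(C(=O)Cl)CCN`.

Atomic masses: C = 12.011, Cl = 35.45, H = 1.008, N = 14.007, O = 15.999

253.77

Molecular formula: C14H20ClNO.
M = 14×12.011 + 1×35.45 + 20×1.008 + 1×14.007 + 1×15.999 = 253.77 g/mol.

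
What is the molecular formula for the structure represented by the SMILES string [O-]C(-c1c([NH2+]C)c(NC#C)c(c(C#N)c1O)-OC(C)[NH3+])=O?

C13H15N4O4+

Heavy atoms from the SMILES: 13 C, 4 N, 4 O.
Implicit hydrogens by atom environment:
  6 × C (aromatic): no H
  3 × C: no H
  2 × C: 3 H each → 6
  2 × C: 1 H each → 2
  2 × O: no H
  1 × N (charge +1): 3 H
  1 × N (charge +1): 2 H
  1 × N: 1 H
  1 × N: no H
  1 × O: 1 H
  1 × O (charge -1): no H
  Total hydrogens = 15.
Net charge +1.
Molecular formula: C13H15N4O4+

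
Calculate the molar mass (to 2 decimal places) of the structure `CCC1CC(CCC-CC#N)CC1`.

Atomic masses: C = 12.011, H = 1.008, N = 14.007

Molecular formula: C12H21N.
M = 12×12.011 + 21×1.008 + 1×14.007 = 179.31 g/mol.

179.31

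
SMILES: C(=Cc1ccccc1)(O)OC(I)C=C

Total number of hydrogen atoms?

Hydrogens are implicit in SMILES; fill each atom to its normal valence:
  5 × C (aromatic): 1 H each → 5
  3 × C: 1 H each → 3
  1 × C: 2 H
  1 × C: no H
  1 × C (aromatic): no H
  1 × I: no H
  1 × O: 1 H
  1 × O: no H
  Total hydrogens = 11.

11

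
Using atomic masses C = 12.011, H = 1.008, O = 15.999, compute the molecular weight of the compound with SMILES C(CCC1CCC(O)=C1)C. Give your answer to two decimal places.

140.23

Molecular formula: C9H16O.
M = 9×12.011 + 16×1.008 + 1×15.999 = 140.23 g/mol.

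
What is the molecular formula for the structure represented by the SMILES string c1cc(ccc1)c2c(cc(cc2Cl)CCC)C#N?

C16H14ClN

Heavy atoms from the SMILES: 16 C, 1 Cl, 1 N.
Implicit hydrogens by atom environment:
  7 × C (aromatic): 1 H each → 7
  5 × C (aromatic): no H
  2 × C: 2 H each → 4
  1 × C: 3 H
  1 × C: no H
  1 × Cl: no H
  1 × N: no H
  Total hydrogens = 14.
Molecular formula: C16H14ClN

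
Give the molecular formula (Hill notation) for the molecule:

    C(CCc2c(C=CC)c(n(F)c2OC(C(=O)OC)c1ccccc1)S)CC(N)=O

Heavy atoms from the SMILES: 21 C, 1 F, 2 N, 4 O, 1 S.
Implicit hydrogens by atom environment:
  5 × C (aromatic): 1 H each → 5
  5 × C (aromatic): no H
  4 × C: 2 H each → 8
  4 × O: no H
  3 × C: 1 H each → 3
  2 × C: 3 H each → 6
  2 × C: no H
  1 × F: no H
  1 × N: 2 H
  1 × N (aromatic): no H
  1 × S: 1 H
  Total hydrogens = 25.
Molecular formula: C21H25FN2O4S

C21H25FN2O4S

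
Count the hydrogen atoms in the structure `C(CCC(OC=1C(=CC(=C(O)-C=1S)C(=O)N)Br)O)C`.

16

Hydrogens are implicit in SMILES; fill each atom to its normal valence:
  5 × C (aromatic): no H
  3 × C: 2 H each → 6
  2 × O: 1 H each → 2
  2 × O: no H
  1 × Br: no H
  1 × C: 3 H
  1 × C (aromatic): 1 H
  1 × C: 1 H
  1 × C: no H
  1 × N: 2 H
  1 × S: 1 H
  Total hydrogens = 16.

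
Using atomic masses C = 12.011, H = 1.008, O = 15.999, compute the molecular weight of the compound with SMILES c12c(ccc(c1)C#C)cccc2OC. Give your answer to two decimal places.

182.22

Molecular formula: C13H10O.
M = 13×12.011 + 10×1.008 + 1×15.999 = 182.22 g/mol.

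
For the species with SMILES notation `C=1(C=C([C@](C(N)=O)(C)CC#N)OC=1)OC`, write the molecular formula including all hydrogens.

Heavy atoms from the SMILES: 10 C, 2 N, 3 O.
Implicit hydrogens by atom environment:
  3 × C: no H
  2 × C: 3 H each → 6
  2 × C (aromatic): 1 H each → 2
  2 × C (aromatic): no H
  2 × O: no H
  1 × C: 2 H
  1 × N: 2 H
  1 × N: no H
  1 × O (aromatic): no H
  Total hydrogens = 12.
Molecular formula: C10H12N2O3

C10H12N2O3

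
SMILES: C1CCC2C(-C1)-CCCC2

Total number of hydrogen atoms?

18

Hydrogens are implicit in SMILES; fill each atom to its normal valence:
  8 × C: 2 H each → 16
  2 × C: 1 H each → 2
  Total hydrogens = 18.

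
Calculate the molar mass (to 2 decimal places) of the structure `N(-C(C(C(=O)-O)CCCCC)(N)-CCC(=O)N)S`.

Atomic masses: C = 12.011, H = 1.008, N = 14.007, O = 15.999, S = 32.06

277.38

Molecular formula: C11H23N3O3S.
M = 11×12.011 + 23×1.008 + 3×14.007 + 3×15.999 + 1×32.06 = 277.38 g/mol.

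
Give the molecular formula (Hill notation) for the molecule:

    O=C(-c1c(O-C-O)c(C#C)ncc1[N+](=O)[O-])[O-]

C9H5N2O6-

Heavy atoms from the SMILES: 9 C, 2 N, 6 O.
Implicit hydrogens by atom environment:
  4 × C (aromatic): no H
  3 × O: no H
  2 × C: no H
  2 × O (charge -1): no H
  1 × C: 2 H
  1 × C (aromatic): 1 H
  1 × C: 1 H
  1 × N (aromatic): no H
  1 × N (charge +1): no H
  1 × O: 1 H
  Total hydrogens = 5.
Net charge -1.
Molecular formula: C9H5N2O6-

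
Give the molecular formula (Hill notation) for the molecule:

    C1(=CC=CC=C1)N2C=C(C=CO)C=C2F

C12H10FNO

Heavy atoms from the SMILES: 12 C, 1 F, 1 N, 1 O.
Implicit hydrogens by atom environment:
  7 × C (aromatic): 1 H each → 7
  3 × C (aromatic): no H
  2 × C: 1 H each → 2
  1 × F: no H
  1 × N (aromatic): no H
  1 × O: 1 H
  Total hydrogens = 10.
Molecular formula: C12H10FNO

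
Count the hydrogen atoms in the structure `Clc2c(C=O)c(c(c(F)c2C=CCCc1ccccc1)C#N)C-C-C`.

19

Hydrogens are implicit in SMILES; fill each atom to its normal valence:
  7 × C (aromatic): no H
  5 × C (aromatic): 1 H each → 5
  4 × C: 2 H each → 8
  3 × C: 1 H each → 3
  1 × C: 3 H
  1 × C: no H
  1 × Cl: no H
  1 × F: no H
  1 × N: no H
  1 × O: no H
  Total hydrogens = 19.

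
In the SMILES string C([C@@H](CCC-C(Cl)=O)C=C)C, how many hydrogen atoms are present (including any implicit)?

Hydrogens are implicit in SMILES; fill each atom to its normal valence:
  5 × C: 2 H each → 10
  2 × C: 1 H each → 2
  1 × C: 3 H
  1 × C: no H
  1 × Cl: no H
  1 × O: no H
  Total hydrogens = 15.

15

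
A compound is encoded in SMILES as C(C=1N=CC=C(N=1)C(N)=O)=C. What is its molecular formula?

C7H7N3O

Heavy atoms from the SMILES: 7 C, 3 N, 1 O.
Implicit hydrogens by atom environment:
  2 × C (aromatic): 1 H each → 2
  2 × C (aromatic): no H
  2 × N (aromatic): no H
  1 × C: 2 H
  1 × C: 1 H
  1 × C: no H
  1 × N: 2 H
  1 × O: no H
  Total hydrogens = 7.
Molecular formula: C7H7N3O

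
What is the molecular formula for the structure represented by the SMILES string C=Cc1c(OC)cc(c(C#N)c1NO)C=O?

C11H10N2O3

Heavy atoms from the SMILES: 11 C, 2 N, 3 O.
Implicit hydrogens by atom environment:
  5 × C (aromatic): no H
  2 × C: 1 H each → 2
  2 × O: no H
  1 × C: 3 H
  1 × C: 2 H
  1 × C (aromatic): 1 H
  1 × C: no H
  1 × N: 1 H
  1 × N: no H
  1 × O: 1 H
  Total hydrogens = 10.
Molecular formula: C11H10N2O3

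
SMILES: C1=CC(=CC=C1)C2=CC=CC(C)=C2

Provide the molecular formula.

C13H12

Heavy atoms from the SMILES: 13 C.
Implicit hydrogens by atom environment:
  9 × C (aromatic): 1 H each → 9
  3 × C (aromatic): no H
  1 × C: 3 H
  Total hydrogens = 12.
Molecular formula: C13H12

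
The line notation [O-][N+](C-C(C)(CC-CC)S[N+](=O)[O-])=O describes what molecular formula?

Heavy atoms from the SMILES: 7 C, 2 N, 4 O, 1 S.
Implicit hydrogens by atom environment:
  4 × C: 2 H each → 8
  2 × C: 3 H each → 6
  2 × N (charge +1): no H
  2 × O: no H
  2 × O (charge -1): no H
  1 × C: no H
  1 × S: no H
  Total hydrogens = 14.
Molecular formula: C7H14N2O4S

C7H14N2O4S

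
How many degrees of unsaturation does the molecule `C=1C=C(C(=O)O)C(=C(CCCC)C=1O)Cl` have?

5

Molecular formula from the SMILES: C11H13ClO3.
DoU = (2C + 2 + N − H − X)/2 = (2·11 + 2 + 0 − 13 − 1)/2 = 10/2 = 5.
(Structurally: 1 ring(s) + 4 π bond(s) = 5.)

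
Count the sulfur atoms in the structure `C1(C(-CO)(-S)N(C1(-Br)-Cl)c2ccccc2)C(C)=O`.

The symbol for sulfur appears 1 time in the SMILES.

1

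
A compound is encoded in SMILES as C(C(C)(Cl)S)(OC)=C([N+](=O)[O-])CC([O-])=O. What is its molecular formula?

Heavy atoms from the SMILES: 7 C, 1 Cl, 1 N, 5 O, 1 S.
Implicit hydrogens by atom environment:
  4 × C: no H
  3 × O: no H
  2 × C: 3 H each → 6
  2 × O (charge -1): no H
  1 × C: 2 H
  1 × Cl: no H
  1 × N (charge +1): no H
  1 × S: 1 H
  Total hydrogens = 9.
Net charge -1.
Molecular formula: C7H9ClNO5S-

C7H9ClNO5S-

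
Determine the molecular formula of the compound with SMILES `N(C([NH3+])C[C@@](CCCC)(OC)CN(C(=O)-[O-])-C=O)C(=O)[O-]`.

Heavy atoms from the SMILES: 12 C, 3 N, 6 O.
Implicit hydrogens by atom environment:
  5 × C: 2 H each → 10
  4 × O: no H
  3 × C: no H
  2 × C: 3 H each → 6
  2 × C: 1 H each → 2
  2 × O (charge -1): no H
  1 × N (charge +1): 3 H
  1 × N: 1 H
  1 × N: no H
  Total hydrogens = 22.
Net charge -1.
Molecular formula: C12H22N3O6-

C12H22N3O6-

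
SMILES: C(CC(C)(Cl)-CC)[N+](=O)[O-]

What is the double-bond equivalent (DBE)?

Molecular formula from the SMILES: C6H12ClNO2.
DoU = (2C + 2 + N − H − X)/2 = (2·6 + 2 + 1 − 12 − 1)/2 = 2/2 = 1.
(Structurally: 0 ring(s) + 1 π bond(s) = 1.)

1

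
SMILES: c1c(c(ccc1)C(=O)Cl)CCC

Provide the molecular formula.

C10H11ClO

Heavy atoms from the SMILES: 10 C, 1 Cl, 1 O.
Implicit hydrogens by atom environment:
  4 × C (aromatic): 1 H each → 4
  2 × C: 2 H each → 4
  2 × C (aromatic): no H
  1 × C: 3 H
  1 × C: no H
  1 × Cl: no H
  1 × O: no H
  Total hydrogens = 11.
Molecular formula: C10H11ClO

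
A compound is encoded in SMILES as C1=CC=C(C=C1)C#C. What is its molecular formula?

C8H6

Heavy atoms from the SMILES: 8 C.
Implicit hydrogens by atom environment:
  5 × C (aromatic): 1 H each → 5
  1 × C: 1 H
  1 × C (aromatic): no H
  1 × C: no H
  Total hydrogens = 6.
Molecular formula: C8H6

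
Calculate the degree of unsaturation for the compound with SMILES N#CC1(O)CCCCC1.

Molecular formula from the SMILES: C7H11NO.
DoU = (2C + 2 + N − H − X)/2 = (2·7 + 2 + 1 − 11 − 0)/2 = 6/2 = 3.
(Structurally: 1 ring(s) + 2 π bond(s) = 3.)

3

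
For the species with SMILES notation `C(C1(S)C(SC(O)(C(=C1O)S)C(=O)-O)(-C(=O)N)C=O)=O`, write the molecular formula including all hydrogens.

C9H9NO7S3

Heavy atoms from the SMILES: 9 C, 1 N, 7 O, 3 S.
Implicit hydrogens by atom environment:
  7 × C: no H
  4 × O: no H
  3 × O: 1 H each → 3
  2 × C: 1 H each → 2
  2 × S: 1 H each → 2
  1 × N: 2 H
  1 × S: no H
  Total hydrogens = 9.
Molecular formula: C9H9NO7S3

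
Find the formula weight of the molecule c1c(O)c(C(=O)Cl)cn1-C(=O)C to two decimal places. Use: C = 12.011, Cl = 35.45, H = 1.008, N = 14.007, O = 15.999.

187.58

Molecular formula: C7H6ClNO3.
M = 7×12.011 + 1×35.45 + 6×1.008 + 1×14.007 + 3×15.999 = 187.58 g/mol.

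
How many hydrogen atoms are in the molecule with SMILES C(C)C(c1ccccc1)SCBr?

13

Hydrogens are implicit in SMILES; fill each atom to its normal valence:
  5 × C (aromatic): 1 H each → 5
  2 × C: 2 H each → 4
  1 × Br: no H
  1 × C: 3 H
  1 × C: 1 H
  1 × C (aromatic): no H
  1 × S: no H
  Total hydrogens = 13.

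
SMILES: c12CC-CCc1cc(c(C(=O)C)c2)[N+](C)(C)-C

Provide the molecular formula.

C15H22NO+

Heavy atoms from the SMILES: 15 C, 1 N, 1 O.
Implicit hydrogens by atom environment:
  4 × C: 3 H each → 12
  4 × C: 2 H each → 8
  4 × C (aromatic): no H
  2 × C (aromatic): 1 H each → 2
  1 × C: no H
  1 × N (charge +1): no H
  1 × O: no H
  Total hydrogens = 22.
Net charge +1.
Molecular formula: C15H22NO+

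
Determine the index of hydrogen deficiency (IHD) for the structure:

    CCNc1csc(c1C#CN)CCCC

5

Molecular formula from the SMILES: C12H18N2S.
DoU = (2C + 2 + N − H − X)/2 = (2·12 + 2 + 2 − 18 − 0)/2 = 10/2 = 5.
(Structurally: 1 ring(s) + 4 π bond(s) = 5.)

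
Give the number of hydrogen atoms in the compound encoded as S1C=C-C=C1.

4

Hydrogens are implicit in SMILES; fill each atom to its normal valence:
  4 × C (aromatic): 1 H each → 4
  1 × S (aromatic): no H
  Total hydrogens = 4.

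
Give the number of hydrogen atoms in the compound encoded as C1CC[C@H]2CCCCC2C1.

Hydrogens are implicit in SMILES; fill each atom to its normal valence:
  8 × C: 2 H each → 16
  2 × C: 1 H each → 2
  Total hydrogens = 18.

18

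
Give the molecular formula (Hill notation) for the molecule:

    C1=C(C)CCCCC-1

Heavy atoms from the SMILES: 8 C.
Implicit hydrogens by atom environment:
  5 × C: 2 H each → 10
  1 × C: 3 H
  1 × C: 1 H
  1 × C: no H
  Total hydrogens = 14.
Molecular formula: C8H14

C8H14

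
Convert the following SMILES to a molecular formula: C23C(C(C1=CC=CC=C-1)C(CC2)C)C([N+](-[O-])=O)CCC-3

Heavy atoms from the SMILES: 17 C, 1 N, 2 O.
Implicit hydrogens by atom environment:
  5 × C: 2 H each → 10
  5 × C: 1 H each → 5
  5 × C (aromatic): 1 H each → 5
  1 × C: 3 H
  1 × C (aromatic): no H
  1 × N (charge +1): no H
  1 × O: no H
  1 × O (charge -1): no H
  Total hydrogens = 23.
Molecular formula: C17H23NO2

C17H23NO2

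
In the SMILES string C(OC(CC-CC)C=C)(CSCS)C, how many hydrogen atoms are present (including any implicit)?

Hydrogens are implicit in SMILES; fill each atom to its normal valence:
  6 × C: 2 H each → 12
  3 × C: 1 H each → 3
  2 × C: 3 H each → 6
  1 × O: no H
  1 × S: 1 H
  1 × S: no H
  Total hydrogens = 22.

22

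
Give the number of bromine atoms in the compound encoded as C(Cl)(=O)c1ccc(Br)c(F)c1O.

The symbol for bromine appears 1 time in the SMILES.

1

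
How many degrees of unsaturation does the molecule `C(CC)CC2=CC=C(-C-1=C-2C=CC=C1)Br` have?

7

Molecular formula from the SMILES: C14H15Br.
DoU = (2C + 2 + N − H − X)/2 = (2·14 + 2 + 0 − 15 − 1)/2 = 14/2 = 7.
(Structurally: 2 ring(s) + 5 π bond(s) = 7.)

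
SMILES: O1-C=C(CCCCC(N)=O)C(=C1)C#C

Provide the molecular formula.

Heavy atoms from the SMILES: 11 C, 1 N, 2 O.
Implicit hydrogens by atom environment:
  4 × C: 2 H each → 8
  2 × C (aromatic): 1 H each → 2
  2 × C (aromatic): no H
  2 × C: no H
  1 × C: 1 H
  1 × N: 2 H
  1 × O (aromatic): no H
  1 × O: no H
  Total hydrogens = 13.
Molecular formula: C11H13NO2

C11H13NO2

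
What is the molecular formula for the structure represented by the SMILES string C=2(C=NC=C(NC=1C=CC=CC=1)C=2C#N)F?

C12H8FN3

Heavy atoms from the SMILES: 12 C, 1 F, 3 N.
Implicit hydrogens by atom environment:
  7 × C (aromatic): 1 H each → 7
  4 × C (aromatic): no H
  1 × C: no H
  1 × F: no H
  1 × N: 1 H
  1 × N (aromatic): no H
  1 × N: no H
  Total hydrogens = 8.
Molecular formula: C12H8FN3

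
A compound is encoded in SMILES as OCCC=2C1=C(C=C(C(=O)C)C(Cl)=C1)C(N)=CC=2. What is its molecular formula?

C14H14ClNO2

Heavy atoms from the SMILES: 14 C, 1 Cl, 1 N, 2 O.
Implicit hydrogens by atom environment:
  6 × C (aromatic): no H
  4 × C (aromatic): 1 H each → 4
  2 × C: 2 H each → 4
  1 × C: 3 H
  1 × C: no H
  1 × Cl: no H
  1 × N: 2 H
  1 × O: 1 H
  1 × O: no H
  Total hydrogens = 14.
Molecular formula: C14H14ClNO2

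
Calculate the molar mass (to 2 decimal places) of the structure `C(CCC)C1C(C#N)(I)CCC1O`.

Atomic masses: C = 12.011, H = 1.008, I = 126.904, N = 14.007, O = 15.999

293.15

Molecular formula: C10H16INO.
M = 10×12.011 + 16×1.008 + 1×126.904 + 1×14.007 + 1×15.999 = 293.15 g/mol.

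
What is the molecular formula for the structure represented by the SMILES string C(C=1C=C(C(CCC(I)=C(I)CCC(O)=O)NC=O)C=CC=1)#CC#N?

Heavy atoms from the SMILES: 18 C, 2 I, 2 N, 3 O.
Implicit hydrogens by atom environment:
  6 × C: no H
  4 × C: 2 H each → 8
  4 × C (aromatic): 1 H each → 4
  2 × C: 1 H each → 2
  2 × C (aromatic): no H
  2 × I: no H
  2 × O: no H
  1 × N: 1 H
  1 × N: no H
  1 × O: 1 H
  Total hydrogens = 16.
Molecular formula: C18H16I2N2O3

C18H16I2N2O3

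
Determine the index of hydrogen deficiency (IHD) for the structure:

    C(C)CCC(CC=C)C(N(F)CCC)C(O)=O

Molecular formula from the SMILES: C13H24FNO2.
DoU = (2C + 2 + N − H − X)/2 = (2·13 + 2 + 1 − 24 − 1)/2 = 4/2 = 2.
(Structurally: 0 ring(s) + 2 π bond(s) = 2.)

2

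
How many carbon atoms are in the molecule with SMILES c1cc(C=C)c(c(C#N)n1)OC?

The symbol for carbon appears 9 times in the SMILES. Lowercase c denotes aromatic carbon and counts toward C.

9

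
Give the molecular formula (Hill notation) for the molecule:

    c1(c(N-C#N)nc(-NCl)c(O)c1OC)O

Heavy atoms from the SMILES: 7 C, 1 Cl, 4 N, 3 O.
Implicit hydrogens by atom environment:
  5 × C (aromatic): no H
  2 × N: 1 H each → 2
  2 × O: 1 H each → 2
  1 × C: 3 H
  1 × C: no H
  1 × Cl: no H
  1 × N (aromatic): no H
  1 × N: no H
  1 × O: no H
  Total hydrogens = 7.
Molecular formula: C7H7ClN4O3

C7H7ClN4O3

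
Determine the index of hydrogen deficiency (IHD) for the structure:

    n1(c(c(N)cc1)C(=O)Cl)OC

4

Molecular formula from the SMILES: C6H7ClN2O2.
DoU = (2C + 2 + N − H − X)/2 = (2·6 + 2 + 2 − 7 − 1)/2 = 8/2 = 4.
(Structurally: 1 ring(s) + 3 π bond(s) = 4.)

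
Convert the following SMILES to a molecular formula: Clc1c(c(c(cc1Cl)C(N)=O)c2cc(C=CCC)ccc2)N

C17H16Cl2N2O

Heavy atoms from the SMILES: 17 C, 2 Cl, 2 N, 1 O.
Implicit hydrogens by atom environment:
  7 × C (aromatic): no H
  5 × C (aromatic): 1 H each → 5
  2 × C: 1 H each → 2
  2 × Cl: no H
  2 × N: 2 H each → 4
  1 × C: 3 H
  1 × C: 2 H
  1 × C: no H
  1 × O: no H
  Total hydrogens = 16.
Molecular formula: C17H16Cl2N2O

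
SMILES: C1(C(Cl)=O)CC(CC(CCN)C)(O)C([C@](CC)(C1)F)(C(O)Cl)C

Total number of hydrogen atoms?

28

Hydrogens are implicit in SMILES; fill each atom to its normal valence:
  6 × C: 2 H each → 12
  4 × C: no H
  3 × C: 3 H each → 9
  3 × C: 1 H each → 3
  2 × Cl: no H
  2 × O: 1 H each → 2
  1 × F: no H
  1 × N: 2 H
  1 × O: no H
  Total hydrogens = 28.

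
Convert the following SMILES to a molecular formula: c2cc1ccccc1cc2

Heavy atoms from the SMILES: 10 C.
Implicit hydrogens by atom environment:
  8 × C (aromatic): 1 H each → 8
  2 × C (aromatic): no H
  Total hydrogens = 8.
Molecular formula: C10H8

C10H8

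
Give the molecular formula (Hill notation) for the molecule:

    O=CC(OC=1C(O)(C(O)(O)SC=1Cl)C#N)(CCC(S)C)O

C11H14ClNO6S2

Heavy atoms from the SMILES: 11 C, 1 Cl, 1 N, 6 O, 2 S.
Implicit hydrogens by atom environment:
  6 × C: no H
  4 × O: 1 H each → 4
  2 × C: 2 H each → 4
  2 × C: 1 H each → 2
  2 × O: no H
  1 × C: 3 H
  1 × Cl: no H
  1 × N: no H
  1 × S: 1 H
  1 × S: no H
  Total hydrogens = 14.
Molecular formula: C11H14ClNO6S2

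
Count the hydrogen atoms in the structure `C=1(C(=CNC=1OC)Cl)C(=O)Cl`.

Hydrogens are implicit in SMILES; fill each atom to its normal valence:
  3 × C (aromatic): no H
  2 × Cl: no H
  2 × O: no H
  1 × C: 3 H
  1 × C (aromatic): 1 H
  1 × C: no H
  1 × N (aromatic): 1 H
  Total hydrogens = 5.

5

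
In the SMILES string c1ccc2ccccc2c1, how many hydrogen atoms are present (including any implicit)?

8

Hydrogens are implicit in SMILES; fill each atom to its normal valence:
  8 × C (aromatic): 1 H each → 8
  2 × C (aromatic): no H
  Total hydrogens = 8.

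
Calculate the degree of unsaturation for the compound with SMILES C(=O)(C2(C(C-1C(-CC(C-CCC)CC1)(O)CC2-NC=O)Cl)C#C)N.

Molecular formula from the SMILES: C18H27ClN2O3.
DoU = (2C + 2 + N − H − X)/2 = (2·18 + 2 + 2 − 27 − 1)/2 = 12/2 = 6.
(Structurally: 2 ring(s) + 4 π bond(s) = 6.)

6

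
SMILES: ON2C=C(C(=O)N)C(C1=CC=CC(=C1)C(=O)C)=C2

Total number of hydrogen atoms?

12

Hydrogens are implicit in SMILES; fill each atom to its normal valence:
  6 × C (aromatic): 1 H each → 6
  4 × C (aromatic): no H
  2 × C: no H
  2 × O: no H
  1 × C: 3 H
  1 × N: 2 H
  1 × N (aromatic): no H
  1 × O: 1 H
  Total hydrogens = 12.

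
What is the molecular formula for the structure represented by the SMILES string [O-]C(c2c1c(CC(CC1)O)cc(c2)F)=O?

Heavy atoms from the SMILES: 11 C, 1 F, 3 O.
Implicit hydrogens by atom environment:
  4 × C (aromatic): no H
  3 × C: 2 H each → 6
  2 × C (aromatic): 1 H each → 2
  1 × C: 1 H
  1 × C: no H
  1 × F: no H
  1 × O: 1 H
  1 × O: no H
  1 × O (charge -1): no H
  Total hydrogens = 10.
Net charge -1.
Molecular formula: C11H10FO3-

C11H10FO3-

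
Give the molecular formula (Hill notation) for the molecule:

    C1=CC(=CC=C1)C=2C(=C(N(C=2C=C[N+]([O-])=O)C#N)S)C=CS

C15H11N3O2S2

Heavy atoms from the SMILES: 15 C, 3 N, 2 O, 2 S.
Implicit hydrogens by atom environment:
  5 × C (aromatic): 1 H each → 5
  5 × C (aromatic): no H
  4 × C: 1 H each → 4
  2 × S: 1 H each → 2
  1 × C: no H
  1 × N (aromatic): no H
  1 × N: no H
  1 × N (charge +1): no H
  1 × O: no H
  1 × O (charge -1): no H
  Total hydrogens = 11.
Molecular formula: C15H11N3O2S2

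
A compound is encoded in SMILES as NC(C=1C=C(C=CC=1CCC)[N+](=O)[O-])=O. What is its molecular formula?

C10H12N2O3

Heavy atoms from the SMILES: 10 C, 2 N, 3 O.
Implicit hydrogens by atom environment:
  3 × C (aromatic): 1 H each → 3
  3 × C (aromatic): no H
  2 × C: 2 H each → 4
  2 × O: no H
  1 × C: 3 H
  1 × C: no H
  1 × N: 2 H
  1 × N (charge +1): no H
  1 × O (charge -1): no H
  Total hydrogens = 12.
Molecular formula: C10H12N2O3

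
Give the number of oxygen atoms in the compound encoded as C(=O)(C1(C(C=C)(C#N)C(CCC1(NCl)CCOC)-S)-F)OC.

The symbol for oxygen appears 3 times in the SMILES.

3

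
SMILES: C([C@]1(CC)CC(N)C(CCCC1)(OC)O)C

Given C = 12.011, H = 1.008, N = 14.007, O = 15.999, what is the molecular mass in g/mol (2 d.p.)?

Molecular formula: C13H27NO2.
M = 13×12.011 + 27×1.008 + 1×14.007 + 2×15.999 = 229.36 g/mol.

229.36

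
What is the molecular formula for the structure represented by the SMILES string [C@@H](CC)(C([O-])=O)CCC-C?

C8H15O2-

Heavy atoms from the SMILES: 8 C, 2 O.
Implicit hydrogens by atom environment:
  4 × C: 2 H each → 8
  2 × C: 3 H each → 6
  1 × C: 1 H
  1 × C: no H
  1 × O: no H
  1 × O (charge -1): no H
  Total hydrogens = 15.
Net charge -1.
Molecular formula: C8H15O2-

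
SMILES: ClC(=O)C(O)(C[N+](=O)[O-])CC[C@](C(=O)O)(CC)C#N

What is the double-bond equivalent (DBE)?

5

Molecular formula from the SMILES: C10H13ClN2O6.
DoU = (2C + 2 + N − H − X)/2 = (2·10 + 2 + 2 − 13 − 1)/2 = 10/2 = 5.
(Structurally: 0 ring(s) + 5 π bond(s) = 5.)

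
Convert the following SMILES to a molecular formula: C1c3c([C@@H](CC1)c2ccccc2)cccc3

C16H16

Heavy atoms from the SMILES: 16 C.
Implicit hydrogens by atom environment:
  9 × C (aromatic): 1 H each → 9
  3 × C: 2 H each → 6
  3 × C (aromatic): no H
  1 × C: 1 H
  Total hydrogens = 16.
Molecular formula: C16H16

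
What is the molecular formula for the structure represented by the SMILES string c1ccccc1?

C6H6

Heavy atoms from the SMILES: 6 C.
Implicit hydrogens by atom environment:
  6 × C (aromatic): 1 H each → 6
  Total hydrogens = 6.
Molecular formula: C6H6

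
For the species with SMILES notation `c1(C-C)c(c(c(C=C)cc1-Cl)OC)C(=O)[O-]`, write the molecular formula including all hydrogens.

Heavy atoms from the SMILES: 12 C, 1 Cl, 3 O.
Implicit hydrogens by atom environment:
  5 × C (aromatic): no H
  2 × C: 3 H each → 6
  2 × C: 2 H each → 4
  2 × O: no H
  1 × C (aromatic): 1 H
  1 × C: 1 H
  1 × C: no H
  1 × Cl: no H
  1 × O (charge -1): no H
  Total hydrogens = 12.
Net charge -1.
Molecular formula: C12H12ClO3-

C12H12ClO3-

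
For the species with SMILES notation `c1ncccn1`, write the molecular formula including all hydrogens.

Heavy atoms from the SMILES: 4 C, 2 N.
Implicit hydrogens by atom environment:
  4 × C (aromatic): 1 H each → 4
  2 × N (aromatic): no H
  Total hydrogens = 4.
Molecular formula: C4H4N2

C4H4N2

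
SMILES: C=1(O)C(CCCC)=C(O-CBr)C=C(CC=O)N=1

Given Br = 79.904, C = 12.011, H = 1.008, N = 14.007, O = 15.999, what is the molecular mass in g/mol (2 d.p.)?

Molecular formula: C12H16BrNO3.
M = 1×79.904 + 12×12.011 + 16×1.008 + 1×14.007 + 3×15.999 = 302.17 g/mol.

302.17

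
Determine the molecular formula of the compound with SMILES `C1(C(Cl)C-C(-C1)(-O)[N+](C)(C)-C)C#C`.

Heavy atoms from the SMILES: 10 C, 1 Cl, 1 N, 1 O.
Implicit hydrogens by atom environment:
  3 × C: 3 H each → 9
  3 × C: 1 H each → 3
  2 × C: 2 H each → 4
  2 × C: no H
  1 × Cl: no H
  1 × N (charge +1): no H
  1 × O: 1 H
  Total hydrogens = 17.
Net charge +1.
Molecular formula: C10H17ClNO+

C10H17ClNO+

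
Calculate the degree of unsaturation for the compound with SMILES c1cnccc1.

Molecular formula from the SMILES: C5H5N.
DoU = (2C + 2 + N − H − X)/2 = (2·5 + 2 + 1 − 5 − 0)/2 = 8/2 = 4.
(Structurally: 1 ring(s) + 3 π bond(s) = 4.)

4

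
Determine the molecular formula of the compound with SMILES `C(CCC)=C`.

C5H10

Heavy atoms from the SMILES: 5 C.
Implicit hydrogens by atom environment:
  3 × C: 2 H each → 6
  1 × C: 3 H
  1 × C: 1 H
  Total hydrogens = 10.
Molecular formula: C5H10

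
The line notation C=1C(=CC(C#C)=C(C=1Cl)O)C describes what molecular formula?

Heavy atoms from the SMILES: 9 C, 1 Cl, 1 O.
Implicit hydrogens by atom environment:
  4 × C (aromatic): no H
  2 × C (aromatic): 1 H each → 2
  1 × C: 3 H
  1 × C: 1 H
  1 × C: no H
  1 × Cl: no H
  1 × O: 1 H
  Total hydrogens = 7.
Molecular formula: C9H7ClO

C9H7ClO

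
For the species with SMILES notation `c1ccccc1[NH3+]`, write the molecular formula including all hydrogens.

Heavy atoms from the SMILES: 6 C, 1 N.
Implicit hydrogens by atom environment:
  5 × C (aromatic): 1 H each → 5
  1 × C (aromatic): no H
  1 × N (charge +1): 3 H
  Total hydrogens = 8.
Net charge +1.
Molecular formula: C6H8N+

C6H8N+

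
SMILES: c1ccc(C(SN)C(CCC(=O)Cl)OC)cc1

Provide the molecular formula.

Heavy atoms from the SMILES: 12 C, 1 Cl, 1 N, 2 O, 1 S.
Implicit hydrogens by atom environment:
  5 × C (aromatic): 1 H each → 5
  2 × C: 2 H each → 4
  2 × C: 1 H each → 2
  2 × O: no H
  1 × C: 3 H
  1 × C: no H
  1 × C (aromatic): no H
  1 × Cl: no H
  1 × N: 2 H
  1 × S: no H
  Total hydrogens = 16.
Molecular formula: C12H16ClNO2S

C12H16ClNO2S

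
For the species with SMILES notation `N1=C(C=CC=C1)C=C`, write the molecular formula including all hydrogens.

Heavy atoms from the SMILES: 7 C, 1 N.
Implicit hydrogens by atom environment:
  4 × C (aromatic): 1 H each → 4
  1 × C: 2 H
  1 × C: 1 H
  1 × C (aromatic): no H
  1 × N (aromatic): no H
  Total hydrogens = 7.
Molecular formula: C7H7N

C7H7N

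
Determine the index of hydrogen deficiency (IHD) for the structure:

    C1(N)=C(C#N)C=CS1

Molecular formula from the SMILES: C5H4N2S.
DoU = (2C + 2 + N − H − X)/2 = (2·5 + 2 + 2 − 4 − 0)/2 = 10/2 = 5.
(Structurally: 1 ring(s) + 4 π bond(s) = 5.)

5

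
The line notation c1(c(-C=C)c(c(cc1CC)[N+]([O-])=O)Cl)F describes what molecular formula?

C10H9ClFNO2

Heavy atoms from the SMILES: 10 C, 1 Cl, 1 F, 1 N, 2 O.
Implicit hydrogens by atom environment:
  5 × C (aromatic): no H
  2 × C: 2 H each → 4
  1 × C: 3 H
  1 × C (aromatic): 1 H
  1 × C: 1 H
  1 × Cl: no H
  1 × F: no H
  1 × N (charge +1): no H
  1 × O: no H
  1 × O (charge -1): no H
  Total hydrogens = 9.
Molecular formula: C10H9ClFNO2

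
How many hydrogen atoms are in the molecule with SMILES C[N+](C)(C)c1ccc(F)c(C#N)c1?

12

Hydrogens are implicit in SMILES; fill each atom to its normal valence:
  3 × C: 3 H each → 9
  3 × C (aromatic): 1 H each → 3
  3 × C (aromatic): no H
  1 × C: no H
  1 × F: no H
  1 × N: no H
  1 × N (charge +1): no H
  Total hydrogens = 12.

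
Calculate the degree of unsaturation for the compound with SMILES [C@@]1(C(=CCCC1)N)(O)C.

Molecular formula from the SMILES: C7H13NO.
DoU = (2C + 2 + N − H − X)/2 = (2·7 + 2 + 1 − 13 − 0)/2 = 4/2 = 2.
(Structurally: 1 ring(s) + 1 π bond(s) = 2.)

2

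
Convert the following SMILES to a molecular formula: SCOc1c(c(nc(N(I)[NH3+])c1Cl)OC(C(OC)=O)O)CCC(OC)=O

Heavy atoms from the SMILES: 13 C, 1 Cl, 1 I, 3 N, 7 O, 1 S.
Implicit hydrogens by atom environment:
  6 × O: no H
  5 × C (aromatic): no H
  3 × C: 2 H each → 6
  2 × C: 3 H each → 6
  2 × C: no H
  1 × C: 1 H
  1 × Cl: no H
  1 × I: no H
  1 × N (charge +1): 3 H
  1 × N (aromatic): no H
  1 × N: no H
  1 × O: 1 H
  1 × S: 1 H
  Total hydrogens = 18.
Net charge +1.
Molecular formula: C13H18ClIN3O7S+

C13H18ClIN3O7S+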